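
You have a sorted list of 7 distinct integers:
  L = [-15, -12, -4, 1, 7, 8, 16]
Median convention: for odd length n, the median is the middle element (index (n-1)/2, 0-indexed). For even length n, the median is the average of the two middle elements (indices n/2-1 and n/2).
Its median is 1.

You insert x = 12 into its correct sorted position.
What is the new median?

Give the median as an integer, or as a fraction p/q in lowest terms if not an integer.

Answer: 4

Derivation:
Old list (sorted, length 7): [-15, -12, -4, 1, 7, 8, 16]
Old median = 1
Insert x = 12
Old length odd (7). Middle was index 3 = 1.
New length even (8). New median = avg of two middle elements.
x = 12: 6 elements are < x, 1 elements are > x.
New sorted list: [-15, -12, -4, 1, 7, 8, 12, 16]
New median = 4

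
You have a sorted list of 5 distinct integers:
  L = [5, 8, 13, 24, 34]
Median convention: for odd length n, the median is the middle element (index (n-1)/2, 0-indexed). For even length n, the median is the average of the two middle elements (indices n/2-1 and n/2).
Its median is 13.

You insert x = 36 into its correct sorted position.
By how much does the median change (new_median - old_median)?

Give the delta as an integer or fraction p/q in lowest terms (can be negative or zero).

Answer: 11/2

Derivation:
Old median = 13
After inserting x = 36: new sorted = [5, 8, 13, 24, 34, 36]
New median = 37/2
Delta = 37/2 - 13 = 11/2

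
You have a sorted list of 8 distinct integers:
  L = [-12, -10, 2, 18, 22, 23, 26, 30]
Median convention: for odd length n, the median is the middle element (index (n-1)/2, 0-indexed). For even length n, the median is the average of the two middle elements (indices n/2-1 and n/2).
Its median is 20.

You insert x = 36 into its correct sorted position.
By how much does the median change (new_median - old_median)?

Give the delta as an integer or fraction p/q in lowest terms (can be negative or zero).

Answer: 2

Derivation:
Old median = 20
After inserting x = 36: new sorted = [-12, -10, 2, 18, 22, 23, 26, 30, 36]
New median = 22
Delta = 22 - 20 = 2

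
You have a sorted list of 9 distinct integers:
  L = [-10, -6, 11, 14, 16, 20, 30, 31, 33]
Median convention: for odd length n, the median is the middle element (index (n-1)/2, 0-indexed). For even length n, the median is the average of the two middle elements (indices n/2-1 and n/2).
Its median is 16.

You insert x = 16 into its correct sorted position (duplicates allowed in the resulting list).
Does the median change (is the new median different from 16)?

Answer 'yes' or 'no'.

Old median = 16
Insert x = 16
New median = 16
Changed? no

Answer: no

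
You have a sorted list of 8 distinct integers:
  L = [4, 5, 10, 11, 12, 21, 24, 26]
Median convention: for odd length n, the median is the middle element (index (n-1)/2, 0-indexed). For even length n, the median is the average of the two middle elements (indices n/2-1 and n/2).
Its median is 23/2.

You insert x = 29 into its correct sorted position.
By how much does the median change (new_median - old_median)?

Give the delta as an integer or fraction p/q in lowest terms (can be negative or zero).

Old median = 23/2
After inserting x = 29: new sorted = [4, 5, 10, 11, 12, 21, 24, 26, 29]
New median = 12
Delta = 12 - 23/2 = 1/2

Answer: 1/2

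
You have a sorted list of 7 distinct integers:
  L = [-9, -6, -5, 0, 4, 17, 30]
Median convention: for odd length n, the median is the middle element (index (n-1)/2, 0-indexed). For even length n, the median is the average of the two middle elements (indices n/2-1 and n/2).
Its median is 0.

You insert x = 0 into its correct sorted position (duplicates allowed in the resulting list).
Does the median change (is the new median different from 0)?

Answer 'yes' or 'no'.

Answer: no

Derivation:
Old median = 0
Insert x = 0
New median = 0
Changed? no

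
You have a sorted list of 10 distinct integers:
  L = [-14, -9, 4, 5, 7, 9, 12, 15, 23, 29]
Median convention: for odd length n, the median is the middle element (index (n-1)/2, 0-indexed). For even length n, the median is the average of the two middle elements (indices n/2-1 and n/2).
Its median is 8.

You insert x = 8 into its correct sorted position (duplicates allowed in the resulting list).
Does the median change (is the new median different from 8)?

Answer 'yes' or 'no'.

Old median = 8
Insert x = 8
New median = 8
Changed? no

Answer: no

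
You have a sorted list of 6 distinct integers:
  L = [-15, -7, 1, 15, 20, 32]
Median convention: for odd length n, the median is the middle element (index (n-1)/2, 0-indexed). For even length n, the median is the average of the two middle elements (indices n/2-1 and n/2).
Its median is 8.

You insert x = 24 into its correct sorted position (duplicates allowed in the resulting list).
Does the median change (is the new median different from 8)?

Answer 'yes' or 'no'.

Answer: yes

Derivation:
Old median = 8
Insert x = 24
New median = 15
Changed? yes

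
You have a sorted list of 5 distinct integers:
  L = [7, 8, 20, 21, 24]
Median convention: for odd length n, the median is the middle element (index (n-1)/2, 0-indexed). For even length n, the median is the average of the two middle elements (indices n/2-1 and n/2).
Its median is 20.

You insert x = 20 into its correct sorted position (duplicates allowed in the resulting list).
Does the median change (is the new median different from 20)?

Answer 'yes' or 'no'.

Answer: no

Derivation:
Old median = 20
Insert x = 20
New median = 20
Changed? no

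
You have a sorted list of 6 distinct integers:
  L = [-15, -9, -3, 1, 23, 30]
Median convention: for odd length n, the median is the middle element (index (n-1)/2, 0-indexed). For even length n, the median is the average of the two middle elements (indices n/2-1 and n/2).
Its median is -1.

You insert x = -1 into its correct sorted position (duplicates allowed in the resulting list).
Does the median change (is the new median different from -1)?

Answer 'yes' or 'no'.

Old median = -1
Insert x = -1
New median = -1
Changed? no

Answer: no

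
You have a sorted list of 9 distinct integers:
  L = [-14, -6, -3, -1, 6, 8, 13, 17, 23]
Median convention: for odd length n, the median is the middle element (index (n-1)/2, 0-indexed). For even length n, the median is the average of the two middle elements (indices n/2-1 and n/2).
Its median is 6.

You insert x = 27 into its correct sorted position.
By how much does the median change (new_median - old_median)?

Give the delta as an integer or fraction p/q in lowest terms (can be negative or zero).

Answer: 1

Derivation:
Old median = 6
After inserting x = 27: new sorted = [-14, -6, -3, -1, 6, 8, 13, 17, 23, 27]
New median = 7
Delta = 7 - 6 = 1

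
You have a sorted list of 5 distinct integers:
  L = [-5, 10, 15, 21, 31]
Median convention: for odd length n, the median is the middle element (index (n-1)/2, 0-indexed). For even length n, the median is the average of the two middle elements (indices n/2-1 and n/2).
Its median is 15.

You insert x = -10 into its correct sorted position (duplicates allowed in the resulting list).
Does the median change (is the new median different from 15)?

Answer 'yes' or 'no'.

Answer: yes

Derivation:
Old median = 15
Insert x = -10
New median = 25/2
Changed? yes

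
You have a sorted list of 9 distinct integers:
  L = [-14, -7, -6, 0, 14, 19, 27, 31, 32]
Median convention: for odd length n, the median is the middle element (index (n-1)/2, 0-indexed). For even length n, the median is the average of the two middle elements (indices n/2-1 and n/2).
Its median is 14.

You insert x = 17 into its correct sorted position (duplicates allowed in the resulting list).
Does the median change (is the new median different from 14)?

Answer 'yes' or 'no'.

Answer: yes

Derivation:
Old median = 14
Insert x = 17
New median = 31/2
Changed? yes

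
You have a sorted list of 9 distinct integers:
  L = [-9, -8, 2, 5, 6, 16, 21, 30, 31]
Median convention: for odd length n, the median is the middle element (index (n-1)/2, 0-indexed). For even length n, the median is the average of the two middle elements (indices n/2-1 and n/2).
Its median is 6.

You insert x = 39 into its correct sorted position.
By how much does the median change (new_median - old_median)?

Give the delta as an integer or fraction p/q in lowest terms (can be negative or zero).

Old median = 6
After inserting x = 39: new sorted = [-9, -8, 2, 5, 6, 16, 21, 30, 31, 39]
New median = 11
Delta = 11 - 6 = 5

Answer: 5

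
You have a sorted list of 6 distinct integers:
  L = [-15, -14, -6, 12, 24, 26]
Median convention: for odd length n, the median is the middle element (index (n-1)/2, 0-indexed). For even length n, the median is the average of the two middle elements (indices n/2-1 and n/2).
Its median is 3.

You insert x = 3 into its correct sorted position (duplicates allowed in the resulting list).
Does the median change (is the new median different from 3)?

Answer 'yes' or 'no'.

Old median = 3
Insert x = 3
New median = 3
Changed? no

Answer: no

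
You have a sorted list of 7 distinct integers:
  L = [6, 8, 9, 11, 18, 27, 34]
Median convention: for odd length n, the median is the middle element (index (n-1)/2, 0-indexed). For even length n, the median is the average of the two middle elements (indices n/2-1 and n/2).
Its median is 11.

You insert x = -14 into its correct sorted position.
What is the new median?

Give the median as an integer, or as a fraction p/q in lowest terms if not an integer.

Old list (sorted, length 7): [6, 8, 9, 11, 18, 27, 34]
Old median = 11
Insert x = -14
Old length odd (7). Middle was index 3 = 11.
New length even (8). New median = avg of two middle elements.
x = -14: 0 elements are < x, 7 elements are > x.
New sorted list: [-14, 6, 8, 9, 11, 18, 27, 34]
New median = 10

Answer: 10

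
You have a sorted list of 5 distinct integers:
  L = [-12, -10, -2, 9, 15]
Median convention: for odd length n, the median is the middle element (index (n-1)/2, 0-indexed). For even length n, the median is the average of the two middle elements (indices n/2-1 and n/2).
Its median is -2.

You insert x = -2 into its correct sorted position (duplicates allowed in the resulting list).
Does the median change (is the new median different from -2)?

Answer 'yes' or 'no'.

Answer: no

Derivation:
Old median = -2
Insert x = -2
New median = -2
Changed? no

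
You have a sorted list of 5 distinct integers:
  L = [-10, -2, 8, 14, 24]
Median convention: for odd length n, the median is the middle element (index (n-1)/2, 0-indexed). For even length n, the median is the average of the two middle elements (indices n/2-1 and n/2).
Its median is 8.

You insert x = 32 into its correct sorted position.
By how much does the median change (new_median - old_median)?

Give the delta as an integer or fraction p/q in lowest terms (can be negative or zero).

Old median = 8
After inserting x = 32: new sorted = [-10, -2, 8, 14, 24, 32]
New median = 11
Delta = 11 - 8 = 3

Answer: 3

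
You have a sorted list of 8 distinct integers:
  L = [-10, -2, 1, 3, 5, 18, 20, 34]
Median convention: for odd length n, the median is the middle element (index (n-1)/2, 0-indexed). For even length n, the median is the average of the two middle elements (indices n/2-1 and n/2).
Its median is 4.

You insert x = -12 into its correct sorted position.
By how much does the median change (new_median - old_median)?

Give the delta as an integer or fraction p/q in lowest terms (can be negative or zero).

Old median = 4
After inserting x = -12: new sorted = [-12, -10, -2, 1, 3, 5, 18, 20, 34]
New median = 3
Delta = 3 - 4 = -1

Answer: -1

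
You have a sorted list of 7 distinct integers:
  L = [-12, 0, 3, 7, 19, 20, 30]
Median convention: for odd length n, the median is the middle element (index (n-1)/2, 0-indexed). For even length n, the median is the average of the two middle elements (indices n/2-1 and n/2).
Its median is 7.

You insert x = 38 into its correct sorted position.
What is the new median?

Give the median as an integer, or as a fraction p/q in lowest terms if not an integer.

Answer: 13

Derivation:
Old list (sorted, length 7): [-12, 0, 3, 7, 19, 20, 30]
Old median = 7
Insert x = 38
Old length odd (7). Middle was index 3 = 7.
New length even (8). New median = avg of two middle elements.
x = 38: 7 elements are < x, 0 elements are > x.
New sorted list: [-12, 0, 3, 7, 19, 20, 30, 38]
New median = 13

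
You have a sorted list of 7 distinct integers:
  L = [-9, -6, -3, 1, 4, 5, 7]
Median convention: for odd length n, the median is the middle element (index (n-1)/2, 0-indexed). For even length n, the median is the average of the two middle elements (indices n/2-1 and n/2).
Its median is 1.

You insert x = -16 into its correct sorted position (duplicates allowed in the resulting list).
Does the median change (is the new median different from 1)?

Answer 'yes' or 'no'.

Old median = 1
Insert x = -16
New median = -1
Changed? yes

Answer: yes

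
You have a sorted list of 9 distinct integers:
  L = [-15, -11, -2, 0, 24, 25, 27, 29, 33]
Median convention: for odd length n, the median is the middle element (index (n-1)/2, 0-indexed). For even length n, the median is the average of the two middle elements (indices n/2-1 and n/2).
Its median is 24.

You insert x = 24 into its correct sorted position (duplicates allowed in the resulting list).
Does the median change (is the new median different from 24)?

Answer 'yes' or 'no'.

Old median = 24
Insert x = 24
New median = 24
Changed? no

Answer: no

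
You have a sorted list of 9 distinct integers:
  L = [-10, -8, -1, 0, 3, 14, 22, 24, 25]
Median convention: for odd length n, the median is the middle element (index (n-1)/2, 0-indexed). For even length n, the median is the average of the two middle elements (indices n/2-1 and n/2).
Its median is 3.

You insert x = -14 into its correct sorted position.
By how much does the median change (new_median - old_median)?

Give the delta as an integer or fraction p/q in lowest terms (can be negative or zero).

Answer: -3/2

Derivation:
Old median = 3
After inserting x = -14: new sorted = [-14, -10, -8, -1, 0, 3, 14, 22, 24, 25]
New median = 3/2
Delta = 3/2 - 3 = -3/2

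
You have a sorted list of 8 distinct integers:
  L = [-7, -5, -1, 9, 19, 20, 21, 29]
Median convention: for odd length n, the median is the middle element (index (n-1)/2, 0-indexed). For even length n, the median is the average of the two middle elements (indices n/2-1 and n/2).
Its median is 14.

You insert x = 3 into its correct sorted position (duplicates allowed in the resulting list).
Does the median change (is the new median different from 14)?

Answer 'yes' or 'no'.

Answer: yes

Derivation:
Old median = 14
Insert x = 3
New median = 9
Changed? yes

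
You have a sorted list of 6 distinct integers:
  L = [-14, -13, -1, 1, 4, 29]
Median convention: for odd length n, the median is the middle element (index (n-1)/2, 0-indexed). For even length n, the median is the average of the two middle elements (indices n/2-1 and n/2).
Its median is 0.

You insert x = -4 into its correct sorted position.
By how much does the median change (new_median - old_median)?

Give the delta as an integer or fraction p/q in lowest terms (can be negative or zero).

Answer: -1

Derivation:
Old median = 0
After inserting x = -4: new sorted = [-14, -13, -4, -1, 1, 4, 29]
New median = -1
Delta = -1 - 0 = -1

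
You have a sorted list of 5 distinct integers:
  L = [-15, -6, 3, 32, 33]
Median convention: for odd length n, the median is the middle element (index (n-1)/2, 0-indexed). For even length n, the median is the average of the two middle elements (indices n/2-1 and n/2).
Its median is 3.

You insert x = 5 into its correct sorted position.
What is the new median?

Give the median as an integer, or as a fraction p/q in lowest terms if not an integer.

Answer: 4

Derivation:
Old list (sorted, length 5): [-15, -6, 3, 32, 33]
Old median = 3
Insert x = 5
Old length odd (5). Middle was index 2 = 3.
New length even (6). New median = avg of two middle elements.
x = 5: 3 elements are < x, 2 elements are > x.
New sorted list: [-15, -6, 3, 5, 32, 33]
New median = 4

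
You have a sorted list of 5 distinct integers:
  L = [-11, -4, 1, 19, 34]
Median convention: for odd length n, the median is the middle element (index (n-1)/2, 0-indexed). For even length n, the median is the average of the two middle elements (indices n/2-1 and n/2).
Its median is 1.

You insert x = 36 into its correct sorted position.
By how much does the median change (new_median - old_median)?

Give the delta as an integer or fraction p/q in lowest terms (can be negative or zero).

Old median = 1
After inserting x = 36: new sorted = [-11, -4, 1, 19, 34, 36]
New median = 10
Delta = 10 - 1 = 9

Answer: 9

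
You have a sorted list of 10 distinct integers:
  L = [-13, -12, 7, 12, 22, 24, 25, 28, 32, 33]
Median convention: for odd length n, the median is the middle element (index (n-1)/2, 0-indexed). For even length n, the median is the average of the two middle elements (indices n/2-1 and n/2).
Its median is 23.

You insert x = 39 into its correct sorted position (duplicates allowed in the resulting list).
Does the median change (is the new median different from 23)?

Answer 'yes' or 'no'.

Old median = 23
Insert x = 39
New median = 24
Changed? yes

Answer: yes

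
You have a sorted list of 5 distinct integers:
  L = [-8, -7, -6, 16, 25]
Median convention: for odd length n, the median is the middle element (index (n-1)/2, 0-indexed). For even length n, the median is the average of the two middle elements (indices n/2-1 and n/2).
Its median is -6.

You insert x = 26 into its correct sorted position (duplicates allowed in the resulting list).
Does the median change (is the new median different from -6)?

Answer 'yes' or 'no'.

Old median = -6
Insert x = 26
New median = 5
Changed? yes

Answer: yes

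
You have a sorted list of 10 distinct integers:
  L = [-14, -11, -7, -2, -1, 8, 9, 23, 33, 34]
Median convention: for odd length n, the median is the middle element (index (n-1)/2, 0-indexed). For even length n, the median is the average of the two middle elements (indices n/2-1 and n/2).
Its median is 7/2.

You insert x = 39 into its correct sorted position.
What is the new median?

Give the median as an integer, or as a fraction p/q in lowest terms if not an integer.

Old list (sorted, length 10): [-14, -11, -7, -2, -1, 8, 9, 23, 33, 34]
Old median = 7/2
Insert x = 39
Old length even (10). Middle pair: indices 4,5 = -1,8.
New length odd (11). New median = single middle element.
x = 39: 10 elements are < x, 0 elements are > x.
New sorted list: [-14, -11, -7, -2, -1, 8, 9, 23, 33, 34, 39]
New median = 8

Answer: 8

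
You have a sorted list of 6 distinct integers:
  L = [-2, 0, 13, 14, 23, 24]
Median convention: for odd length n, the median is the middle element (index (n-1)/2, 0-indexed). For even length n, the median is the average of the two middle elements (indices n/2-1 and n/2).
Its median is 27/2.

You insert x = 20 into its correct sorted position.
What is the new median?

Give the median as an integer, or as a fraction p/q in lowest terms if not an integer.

Old list (sorted, length 6): [-2, 0, 13, 14, 23, 24]
Old median = 27/2
Insert x = 20
Old length even (6). Middle pair: indices 2,3 = 13,14.
New length odd (7). New median = single middle element.
x = 20: 4 elements are < x, 2 elements are > x.
New sorted list: [-2, 0, 13, 14, 20, 23, 24]
New median = 14

Answer: 14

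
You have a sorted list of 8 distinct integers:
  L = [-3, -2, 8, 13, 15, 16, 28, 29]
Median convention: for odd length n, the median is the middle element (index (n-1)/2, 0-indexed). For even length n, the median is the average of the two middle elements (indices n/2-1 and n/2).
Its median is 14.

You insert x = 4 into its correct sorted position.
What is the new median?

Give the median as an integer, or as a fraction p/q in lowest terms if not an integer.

Answer: 13

Derivation:
Old list (sorted, length 8): [-3, -2, 8, 13, 15, 16, 28, 29]
Old median = 14
Insert x = 4
Old length even (8). Middle pair: indices 3,4 = 13,15.
New length odd (9). New median = single middle element.
x = 4: 2 elements are < x, 6 elements are > x.
New sorted list: [-3, -2, 4, 8, 13, 15, 16, 28, 29]
New median = 13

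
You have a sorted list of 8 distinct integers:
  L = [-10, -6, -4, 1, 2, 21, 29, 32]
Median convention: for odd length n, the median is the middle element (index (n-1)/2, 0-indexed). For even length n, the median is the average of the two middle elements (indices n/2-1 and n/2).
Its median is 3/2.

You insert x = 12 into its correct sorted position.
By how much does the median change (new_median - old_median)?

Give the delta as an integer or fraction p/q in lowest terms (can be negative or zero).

Answer: 1/2

Derivation:
Old median = 3/2
After inserting x = 12: new sorted = [-10, -6, -4, 1, 2, 12, 21, 29, 32]
New median = 2
Delta = 2 - 3/2 = 1/2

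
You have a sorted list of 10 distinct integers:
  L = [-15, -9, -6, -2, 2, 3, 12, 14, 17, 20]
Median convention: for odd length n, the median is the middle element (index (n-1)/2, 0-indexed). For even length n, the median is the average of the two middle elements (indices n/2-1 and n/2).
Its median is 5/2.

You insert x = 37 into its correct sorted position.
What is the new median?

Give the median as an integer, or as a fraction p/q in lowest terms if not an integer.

Old list (sorted, length 10): [-15, -9, -6, -2, 2, 3, 12, 14, 17, 20]
Old median = 5/2
Insert x = 37
Old length even (10). Middle pair: indices 4,5 = 2,3.
New length odd (11). New median = single middle element.
x = 37: 10 elements are < x, 0 elements are > x.
New sorted list: [-15, -9, -6, -2, 2, 3, 12, 14, 17, 20, 37]
New median = 3

Answer: 3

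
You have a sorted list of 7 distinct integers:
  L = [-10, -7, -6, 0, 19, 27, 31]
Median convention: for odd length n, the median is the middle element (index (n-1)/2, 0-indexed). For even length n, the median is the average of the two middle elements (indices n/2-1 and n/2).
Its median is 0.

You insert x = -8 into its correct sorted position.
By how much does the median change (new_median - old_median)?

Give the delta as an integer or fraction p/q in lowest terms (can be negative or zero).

Old median = 0
After inserting x = -8: new sorted = [-10, -8, -7, -6, 0, 19, 27, 31]
New median = -3
Delta = -3 - 0 = -3

Answer: -3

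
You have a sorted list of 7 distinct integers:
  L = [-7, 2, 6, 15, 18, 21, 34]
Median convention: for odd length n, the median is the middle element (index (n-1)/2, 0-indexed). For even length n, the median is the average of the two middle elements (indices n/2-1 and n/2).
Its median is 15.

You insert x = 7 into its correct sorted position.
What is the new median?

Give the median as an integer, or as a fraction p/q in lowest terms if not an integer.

Old list (sorted, length 7): [-7, 2, 6, 15, 18, 21, 34]
Old median = 15
Insert x = 7
Old length odd (7). Middle was index 3 = 15.
New length even (8). New median = avg of two middle elements.
x = 7: 3 elements are < x, 4 elements are > x.
New sorted list: [-7, 2, 6, 7, 15, 18, 21, 34]
New median = 11

Answer: 11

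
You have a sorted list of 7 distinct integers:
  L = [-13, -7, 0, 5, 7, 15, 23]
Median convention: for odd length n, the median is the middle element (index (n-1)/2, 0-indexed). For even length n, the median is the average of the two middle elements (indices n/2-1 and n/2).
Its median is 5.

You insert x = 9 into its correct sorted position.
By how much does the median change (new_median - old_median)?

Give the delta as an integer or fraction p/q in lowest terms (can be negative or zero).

Answer: 1

Derivation:
Old median = 5
After inserting x = 9: new sorted = [-13, -7, 0, 5, 7, 9, 15, 23]
New median = 6
Delta = 6 - 5 = 1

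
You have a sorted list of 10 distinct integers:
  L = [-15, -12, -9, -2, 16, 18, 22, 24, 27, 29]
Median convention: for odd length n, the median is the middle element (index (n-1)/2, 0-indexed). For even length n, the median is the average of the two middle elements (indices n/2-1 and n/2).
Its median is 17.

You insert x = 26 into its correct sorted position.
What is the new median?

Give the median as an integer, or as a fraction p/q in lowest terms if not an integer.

Answer: 18

Derivation:
Old list (sorted, length 10): [-15, -12, -9, -2, 16, 18, 22, 24, 27, 29]
Old median = 17
Insert x = 26
Old length even (10). Middle pair: indices 4,5 = 16,18.
New length odd (11). New median = single middle element.
x = 26: 8 elements are < x, 2 elements are > x.
New sorted list: [-15, -12, -9, -2, 16, 18, 22, 24, 26, 27, 29]
New median = 18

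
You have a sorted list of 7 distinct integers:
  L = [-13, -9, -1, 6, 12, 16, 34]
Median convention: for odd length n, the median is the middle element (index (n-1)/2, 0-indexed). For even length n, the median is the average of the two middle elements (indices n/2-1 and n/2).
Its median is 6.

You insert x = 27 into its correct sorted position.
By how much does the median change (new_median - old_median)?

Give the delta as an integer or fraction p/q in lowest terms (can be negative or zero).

Old median = 6
After inserting x = 27: new sorted = [-13, -9, -1, 6, 12, 16, 27, 34]
New median = 9
Delta = 9 - 6 = 3

Answer: 3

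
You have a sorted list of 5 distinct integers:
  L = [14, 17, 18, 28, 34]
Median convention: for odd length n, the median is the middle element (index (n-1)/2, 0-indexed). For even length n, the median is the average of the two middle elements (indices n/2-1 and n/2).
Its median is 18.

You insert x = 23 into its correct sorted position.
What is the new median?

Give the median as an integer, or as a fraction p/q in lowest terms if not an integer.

Answer: 41/2

Derivation:
Old list (sorted, length 5): [14, 17, 18, 28, 34]
Old median = 18
Insert x = 23
Old length odd (5). Middle was index 2 = 18.
New length even (6). New median = avg of two middle elements.
x = 23: 3 elements are < x, 2 elements are > x.
New sorted list: [14, 17, 18, 23, 28, 34]
New median = 41/2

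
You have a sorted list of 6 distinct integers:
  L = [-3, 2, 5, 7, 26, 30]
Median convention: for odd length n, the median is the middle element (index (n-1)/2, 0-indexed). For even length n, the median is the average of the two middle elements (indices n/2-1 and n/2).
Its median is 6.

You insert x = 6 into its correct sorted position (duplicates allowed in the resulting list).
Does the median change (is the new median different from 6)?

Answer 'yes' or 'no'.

Answer: no

Derivation:
Old median = 6
Insert x = 6
New median = 6
Changed? no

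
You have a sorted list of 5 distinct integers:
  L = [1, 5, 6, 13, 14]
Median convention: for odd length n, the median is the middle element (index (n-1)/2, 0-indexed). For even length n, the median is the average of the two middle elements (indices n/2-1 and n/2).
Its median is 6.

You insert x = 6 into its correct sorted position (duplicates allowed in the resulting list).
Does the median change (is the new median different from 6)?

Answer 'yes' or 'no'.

Old median = 6
Insert x = 6
New median = 6
Changed? no

Answer: no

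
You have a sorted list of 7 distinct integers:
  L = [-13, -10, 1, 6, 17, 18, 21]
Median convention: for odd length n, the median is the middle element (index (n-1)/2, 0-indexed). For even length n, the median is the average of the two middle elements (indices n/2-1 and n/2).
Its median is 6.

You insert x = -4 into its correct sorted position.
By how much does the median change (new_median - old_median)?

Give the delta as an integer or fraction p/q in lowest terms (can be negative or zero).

Old median = 6
After inserting x = -4: new sorted = [-13, -10, -4, 1, 6, 17, 18, 21]
New median = 7/2
Delta = 7/2 - 6 = -5/2

Answer: -5/2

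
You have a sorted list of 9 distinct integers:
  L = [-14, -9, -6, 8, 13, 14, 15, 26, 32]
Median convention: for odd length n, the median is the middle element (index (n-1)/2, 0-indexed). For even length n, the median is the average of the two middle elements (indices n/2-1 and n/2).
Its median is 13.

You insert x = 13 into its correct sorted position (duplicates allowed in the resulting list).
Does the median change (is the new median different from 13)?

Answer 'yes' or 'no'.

Answer: no

Derivation:
Old median = 13
Insert x = 13
New median = 13
Changed? no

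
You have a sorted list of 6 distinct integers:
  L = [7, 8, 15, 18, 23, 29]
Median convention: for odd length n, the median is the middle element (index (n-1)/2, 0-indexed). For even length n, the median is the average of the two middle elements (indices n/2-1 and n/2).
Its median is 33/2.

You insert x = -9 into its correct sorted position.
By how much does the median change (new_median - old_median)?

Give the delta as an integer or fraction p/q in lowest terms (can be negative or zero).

Answer: -3/2

Derivation:
Old median = 33/2
After inserting x = -9: new sorted = [-9, 7, 8, 15, 18, 23, 29]
New median = 15
Delta = 15 - 33/2 = -3/2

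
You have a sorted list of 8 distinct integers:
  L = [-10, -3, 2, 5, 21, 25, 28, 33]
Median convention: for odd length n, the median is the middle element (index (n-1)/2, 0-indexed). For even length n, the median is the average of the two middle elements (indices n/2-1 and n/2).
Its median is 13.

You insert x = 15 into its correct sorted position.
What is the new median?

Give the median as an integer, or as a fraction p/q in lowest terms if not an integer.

Old list (sorted, length 8): [-10, -3, 2, 5, 21, 25, 28, 33]
Old median = 13
Insert x = 15
Old length even (8). Middle pair: indices 3,4 = 5,21.
New length odd (9). New median = single middle element.
x = 15: 4 elements are < x, 4 elements are > x.
New sorted list: [-10, -3, 2, 5, 15, 21, 25, 28, 33]
New median = 15

Answer: 15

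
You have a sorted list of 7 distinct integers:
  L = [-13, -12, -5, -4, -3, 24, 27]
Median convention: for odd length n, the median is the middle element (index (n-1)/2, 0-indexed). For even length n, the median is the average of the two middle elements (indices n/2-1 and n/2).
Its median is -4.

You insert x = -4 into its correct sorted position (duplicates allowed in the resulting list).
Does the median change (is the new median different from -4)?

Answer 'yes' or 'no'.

Old median = -4
Insert x = -4
New median = -4
Changed? no

Answer: no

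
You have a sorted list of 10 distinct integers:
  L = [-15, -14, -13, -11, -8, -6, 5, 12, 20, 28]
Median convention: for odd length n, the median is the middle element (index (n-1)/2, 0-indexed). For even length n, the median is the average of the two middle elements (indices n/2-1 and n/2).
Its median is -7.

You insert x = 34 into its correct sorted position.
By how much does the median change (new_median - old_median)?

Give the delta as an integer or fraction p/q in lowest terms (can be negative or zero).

Answer: 1

Derivation:
Old median = -7
After inserting x = 34: new sorted = [-15, -14, -13, -11, -8, -6, 5, 12, 20, 28, 34]
New median = -6
Delta = -6 - -7 = 1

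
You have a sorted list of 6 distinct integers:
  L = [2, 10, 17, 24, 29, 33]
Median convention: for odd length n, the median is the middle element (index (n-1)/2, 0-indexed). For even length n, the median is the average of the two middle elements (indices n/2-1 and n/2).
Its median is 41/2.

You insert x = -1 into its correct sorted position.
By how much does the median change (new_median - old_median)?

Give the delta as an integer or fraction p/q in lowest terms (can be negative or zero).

Answer: -7/2

Derivation:
Old median = 41/2
After inserting x = -1: new sorted = [-1, 2, 10, 17, 24, 29, 33]
New median = 17
Delta = 17 - 41/2 = -7/2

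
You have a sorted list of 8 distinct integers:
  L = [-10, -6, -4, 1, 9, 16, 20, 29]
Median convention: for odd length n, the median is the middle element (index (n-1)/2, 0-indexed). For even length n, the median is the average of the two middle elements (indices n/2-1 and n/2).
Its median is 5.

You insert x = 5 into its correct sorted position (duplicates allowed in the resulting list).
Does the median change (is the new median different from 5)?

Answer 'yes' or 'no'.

Old median = 5
Insert x = 5
New median = 5
Changed? no

Answer: no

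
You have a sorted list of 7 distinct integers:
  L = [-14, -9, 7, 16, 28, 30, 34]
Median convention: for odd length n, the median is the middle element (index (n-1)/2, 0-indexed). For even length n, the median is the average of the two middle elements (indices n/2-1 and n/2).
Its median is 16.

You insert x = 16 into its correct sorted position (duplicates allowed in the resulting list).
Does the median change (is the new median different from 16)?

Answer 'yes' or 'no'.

Answer: no

Derivation:
Old median = 16
Insert x = 16
New median = 16
Changed? no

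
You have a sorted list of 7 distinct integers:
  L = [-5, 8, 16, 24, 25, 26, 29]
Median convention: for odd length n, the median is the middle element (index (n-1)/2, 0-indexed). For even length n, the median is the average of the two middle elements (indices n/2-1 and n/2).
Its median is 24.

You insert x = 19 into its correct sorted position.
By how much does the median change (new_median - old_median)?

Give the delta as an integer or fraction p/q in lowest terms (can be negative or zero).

Old median = 24
After inserting x = 19: new sorted = [-5, 8, 16, 19, 24, 25, 26, 29]
New median = 43/2
Delta = 43/2 - 24 = -5/2

Answer: -5/2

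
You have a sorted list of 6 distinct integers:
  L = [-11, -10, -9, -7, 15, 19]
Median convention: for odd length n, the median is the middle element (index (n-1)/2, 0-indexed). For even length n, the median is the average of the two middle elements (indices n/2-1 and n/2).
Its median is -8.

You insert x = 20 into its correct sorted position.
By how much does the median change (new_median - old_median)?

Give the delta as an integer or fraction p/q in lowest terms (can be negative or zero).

Answer: 1

Derivation:
Old median = -8
After inserting x = 20: new sorted = [-11, -10, -9, -7, 15, 19, 20]
New median = -7
Delta = -7 - -8 = 1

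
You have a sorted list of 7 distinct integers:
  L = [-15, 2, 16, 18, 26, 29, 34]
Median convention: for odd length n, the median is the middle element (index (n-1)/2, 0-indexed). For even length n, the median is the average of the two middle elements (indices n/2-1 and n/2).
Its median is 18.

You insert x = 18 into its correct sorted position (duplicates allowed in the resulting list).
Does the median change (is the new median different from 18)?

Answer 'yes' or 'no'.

Old median = 18
Insert x = 18
New median = 18
Changed? no

Answer: no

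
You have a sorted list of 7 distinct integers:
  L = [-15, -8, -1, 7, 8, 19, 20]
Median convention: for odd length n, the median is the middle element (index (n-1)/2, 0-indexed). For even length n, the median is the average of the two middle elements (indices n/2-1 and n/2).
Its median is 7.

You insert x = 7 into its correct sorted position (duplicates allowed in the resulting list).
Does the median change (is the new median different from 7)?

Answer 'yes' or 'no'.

Old median = 7
Insert x = 7
New median = 7
Changed? no

Answer: no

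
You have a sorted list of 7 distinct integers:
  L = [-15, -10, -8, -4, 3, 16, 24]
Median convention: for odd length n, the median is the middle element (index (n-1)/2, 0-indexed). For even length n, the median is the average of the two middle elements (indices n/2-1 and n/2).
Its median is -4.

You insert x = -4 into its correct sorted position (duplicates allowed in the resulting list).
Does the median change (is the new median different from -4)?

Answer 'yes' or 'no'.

Old median = -4
Insert x = -4
New median = -4
Changed? no

Answer: no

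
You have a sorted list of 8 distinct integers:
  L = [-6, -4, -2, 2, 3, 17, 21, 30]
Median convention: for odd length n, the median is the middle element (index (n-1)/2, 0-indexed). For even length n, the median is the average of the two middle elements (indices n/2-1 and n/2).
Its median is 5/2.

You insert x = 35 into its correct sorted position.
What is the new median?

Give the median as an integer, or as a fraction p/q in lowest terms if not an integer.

Old list (sorted, length 8): [-6, -4, -2, 2, 3, 17, 21, 30]
Old median = 5/2
Insert x = 35
Old length even (8). Middle pair: indices 3,4 = 2,3.
New length odd (9). New median = single middle element.
x = 35: 8 elements are < x, 0 elements are > x.
New sorted list: [-6, -4, -2, 2, 3, 17, 21, 30, 35]
New median = 3

Answer: 3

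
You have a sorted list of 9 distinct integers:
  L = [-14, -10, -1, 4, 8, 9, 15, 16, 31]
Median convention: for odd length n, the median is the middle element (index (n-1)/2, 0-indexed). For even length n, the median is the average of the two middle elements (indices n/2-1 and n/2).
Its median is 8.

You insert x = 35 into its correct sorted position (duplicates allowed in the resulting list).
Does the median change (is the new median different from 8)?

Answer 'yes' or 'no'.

Old median = 8
Insert x = 35
New median = 17/2
Changed? yes

Answer: yes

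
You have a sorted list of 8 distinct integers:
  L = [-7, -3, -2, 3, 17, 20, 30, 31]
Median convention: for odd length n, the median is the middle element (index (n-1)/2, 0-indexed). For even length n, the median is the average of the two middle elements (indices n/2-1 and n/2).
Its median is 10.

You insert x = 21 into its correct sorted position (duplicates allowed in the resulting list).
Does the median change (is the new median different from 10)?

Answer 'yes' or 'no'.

Answer: yes

Derivation:
Old median = 10
Insert x = 21
New median = 17
Changed? yes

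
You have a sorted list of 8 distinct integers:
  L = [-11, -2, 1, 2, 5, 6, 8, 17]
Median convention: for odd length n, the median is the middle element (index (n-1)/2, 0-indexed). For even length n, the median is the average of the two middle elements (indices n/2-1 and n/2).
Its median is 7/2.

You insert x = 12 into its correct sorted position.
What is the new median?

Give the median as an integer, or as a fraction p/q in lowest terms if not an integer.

Old list (sorted, length 8): [-11, -2, 1, 2, 5, 6, 8, 17]
Old median = 7/2
Insert x = 12
Old length even (8). Middle pair: indices 3,4 = 2,5.
New length odd (9). New median = single middle element.
x = 12: 7 elements are < x, 1 elements are > x.
New sorted list: [-11, -2, 1, 2, 5, 6, 8, 12, 17]
New median = 5

Answer: 5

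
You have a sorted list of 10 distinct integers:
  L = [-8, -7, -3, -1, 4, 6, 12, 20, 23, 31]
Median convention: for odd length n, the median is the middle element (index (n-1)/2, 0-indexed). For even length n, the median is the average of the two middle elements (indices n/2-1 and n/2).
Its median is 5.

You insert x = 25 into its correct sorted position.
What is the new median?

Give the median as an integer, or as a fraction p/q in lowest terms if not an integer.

Answer: 6

Derivation:
Old list (sorted, length 10): [-8, -7, -3, -1, 4, 6, 12, 20, 23, 31]
Old median = 5
Insert x = 25
Old length even (10). Middle pair: indices 4,5 = 4,6.
New length odd (11). New median = single middle element.
x = 25: 9 elements are < x, 1 elements are > x.
New sorted list: [-8, -7, -3, -1, 4, 6, 12, 20, 23, 25, 31]
New median = 6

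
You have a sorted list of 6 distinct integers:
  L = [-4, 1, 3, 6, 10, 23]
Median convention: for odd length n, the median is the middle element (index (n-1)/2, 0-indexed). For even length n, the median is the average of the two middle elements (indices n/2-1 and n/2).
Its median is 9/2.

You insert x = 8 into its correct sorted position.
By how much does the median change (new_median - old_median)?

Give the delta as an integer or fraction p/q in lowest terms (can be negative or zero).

Answer: 3/2

Derivation:
Old median = 9/2
After inserting x = 8: new sorted = [-4, 1, 3, 6, 8, 10, 23]
New median = 6
Delta = 6 - 9/2 = 3/2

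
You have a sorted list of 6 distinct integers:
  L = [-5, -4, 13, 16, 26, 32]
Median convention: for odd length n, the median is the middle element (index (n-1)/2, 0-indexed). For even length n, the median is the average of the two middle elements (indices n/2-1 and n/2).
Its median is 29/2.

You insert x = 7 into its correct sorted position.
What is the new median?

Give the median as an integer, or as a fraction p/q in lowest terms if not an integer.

Answer: 13

Derivation:
Old list (sorted, length 6): [-5, -4, 13, 16, 26, 32]
Old median = 29/2
Insert x = 7
Old length even (6). Middle pair: indices 2,3 = 13,16.
New length odd (7). New median = single middle element.
x = 7: 2 elements are < x, 4 elements are > x.
New sorted list: [-5, -4, 7, 13, 16, 26, 32]
New median = 13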